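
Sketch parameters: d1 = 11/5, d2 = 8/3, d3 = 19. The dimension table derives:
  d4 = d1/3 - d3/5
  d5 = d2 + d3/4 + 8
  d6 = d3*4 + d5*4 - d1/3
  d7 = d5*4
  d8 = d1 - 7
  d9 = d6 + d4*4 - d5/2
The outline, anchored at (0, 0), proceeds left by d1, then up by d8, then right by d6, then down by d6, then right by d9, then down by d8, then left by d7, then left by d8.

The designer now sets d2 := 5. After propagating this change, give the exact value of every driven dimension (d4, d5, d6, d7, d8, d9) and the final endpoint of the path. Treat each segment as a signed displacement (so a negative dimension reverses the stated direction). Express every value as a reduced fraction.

d4 = -46/15
d5 = 71/4
d6 = 2194/15
d7 = 71
d8 = -24/5
d9 = 1001/8
endpoint = (24359/120, -2194/15)

Apply edit: d2 := 5
  d4 = d1/3 - d3/5 = -46/15
  d5 = d2 + d3/4 + 8 = 71/4
  d6 = d3*4 + d5*4 - d1/3 = 2194/15
  d7 = d5*4 = 71
  d8 = d1 - 7 = -24/5
  d9 = d6 + d4*4 - d5/2 = 1001/8
Walk from origin (0, 0):
  seg 1: left by d1 = 11/5 → (-11/5, 0)
  seg 2: up by d8 = -24/5 → (-11/5, -24/5)
  seg 3: right by d6 = 2194/15 → (2161/15, -24/5)
  seg 4: down by d6 = 2194/15 → (2161/15, -2266/15)
  seg 5: right by d9 = 1001/8 → (32303/120, -2266/15)
  seg 6: down by d8 = -24/5 → (32303/120, -2194/15)
  seg 7: left by d7 = 71 → (23783/120, -2194/15)
  seg 8: left by d8 = -24/5 → (24359/120, -2194/15)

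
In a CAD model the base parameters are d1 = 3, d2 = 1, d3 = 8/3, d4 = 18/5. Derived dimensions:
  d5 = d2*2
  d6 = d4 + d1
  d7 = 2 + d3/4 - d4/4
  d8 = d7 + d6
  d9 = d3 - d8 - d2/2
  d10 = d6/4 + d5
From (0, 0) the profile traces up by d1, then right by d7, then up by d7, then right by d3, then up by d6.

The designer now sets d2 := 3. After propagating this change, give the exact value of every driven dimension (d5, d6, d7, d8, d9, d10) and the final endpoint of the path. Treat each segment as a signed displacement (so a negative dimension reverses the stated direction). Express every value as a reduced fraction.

Apply edit: d2 := 3
  d5 = d2*2 = 6
  d6 = d4 + d1 = 33/5
  d7 = 2 + d3/4 - d4/4 = 53/30
  d8 = d7 + d6 = 251/30
  d9 = d3 - d8 - d2/2 = -36/5
  d10 = d6/4 + d5 = 153/20
Walk from origin (0, 0):
  seg 1: up by d1 = 3 → (0, 3)
  seg 2: right by d7 = 53/30 → (53/30, 3)
  seg 3: up by d7 = 53/30 → (53/30, 143/30)
  seg 4: right by d3 = 8/3 → (133/30, 143/30)
  seg 5: up by d6 = 33/5 → (133/30, 341/30)

d5 = 6
d6 = 33/5
d7 = 53/30
d8 = 251/30
d9 = -36/5
d10 = 153/20
endpoint = (133/30, 341/30)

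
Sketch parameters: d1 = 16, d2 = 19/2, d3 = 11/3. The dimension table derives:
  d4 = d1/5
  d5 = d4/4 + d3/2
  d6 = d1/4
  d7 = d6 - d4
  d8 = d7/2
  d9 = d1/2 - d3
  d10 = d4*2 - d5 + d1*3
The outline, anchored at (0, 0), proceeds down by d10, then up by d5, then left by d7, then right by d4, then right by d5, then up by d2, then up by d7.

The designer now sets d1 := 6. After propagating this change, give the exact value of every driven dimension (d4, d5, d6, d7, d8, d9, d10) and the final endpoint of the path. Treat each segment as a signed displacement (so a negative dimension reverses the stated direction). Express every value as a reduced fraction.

d4 = 6/5
d5 = 32/15
d6 = 3/2
d7 = 3/10
d8 = 3/20
d9 = -2/3
d10 = 274/15
endpoint = (91/30, -19/3)

Apply edit: d1 := 6
  d4 = d1/5 = 6/5
  d5 = d4/4 + d3/2 = 32/15
  d6 = d1/4 = 3/2
  d7 = d6 - d4 = 3/10
  d8 = d7/2 = 3/20
  d9 = d1/2 - d3 = -2/3
  d10 = d4*2 - d5 + d1*3 = 274/15
Walk from origin (0, 0):
  seg 1: down by d10 = 274/15 → (0, -274/15)
  seg 2: up by d5 = 32/15 → (0, -242/15)
  seg 3: left by d7 = 3/10 → (-3/10, -242/15)
  seg 4: right by d4 = 6/5 → (9/10, -242/15)
  seg 5: right by d5 = 32/15 → (91/30, -242/15)
  seg 6: up by d2 = 19/2 → (91/30, -199/30)
  seg 7: up by d7 = 3/10 → (91/30, -19/3)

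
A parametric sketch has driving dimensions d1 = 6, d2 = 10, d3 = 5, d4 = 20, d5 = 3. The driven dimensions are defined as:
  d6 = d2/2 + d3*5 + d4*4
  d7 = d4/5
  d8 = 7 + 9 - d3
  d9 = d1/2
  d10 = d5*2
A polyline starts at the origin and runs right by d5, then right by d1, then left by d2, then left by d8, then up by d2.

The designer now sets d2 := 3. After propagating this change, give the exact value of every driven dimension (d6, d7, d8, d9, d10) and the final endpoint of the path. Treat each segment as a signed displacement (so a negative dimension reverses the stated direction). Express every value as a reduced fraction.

Apply edit: d2 := 3
  d6 = d2/2 + d3*5 + d4*4 = 213/2
  d7 = d4/5 = 4
  d8 = 7 + 9 - d3 = 11
  d9 = d1/2 = 3
  d10 = d5*2 = 6
Walk from origin (0, 0):
  seg 1: right by d5 = 3 → (3, 0)
  seg 2: right by d1 = 6 → (9, 0)
  seg 3: left by d2 = 3 → (6, 0)
  seg 4: left by d8 = 11 → (-5, 0)
  seg 5: up by d2 = 3 → (-5, 3)

d6 = 213/2
d7 = 4
d8 = 11
d9 = 3
d10 = 6
endpoint = (-5, 3)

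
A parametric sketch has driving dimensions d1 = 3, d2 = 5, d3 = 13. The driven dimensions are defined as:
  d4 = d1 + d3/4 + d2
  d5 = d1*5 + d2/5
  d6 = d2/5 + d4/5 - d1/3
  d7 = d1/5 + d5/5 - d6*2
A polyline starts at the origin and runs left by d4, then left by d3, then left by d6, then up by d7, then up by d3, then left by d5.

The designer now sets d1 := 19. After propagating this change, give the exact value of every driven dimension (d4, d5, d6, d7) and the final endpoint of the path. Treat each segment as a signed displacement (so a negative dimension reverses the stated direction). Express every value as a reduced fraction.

Apply edit: d1 := 19
  d4 = d1 + d3/4 + d2 = 109/4
  d5 = d1*5 + d2/5 = 96
  d6 = d2/5 + d4/5 - d1/3 = 7/60
  d7 = d1/5 + d5/5 - d6*2 = 683/30
Walk from origin (0, 0):
  seg 1: left by d4 = 109/4 → (-109/4, 0)
  seg 2: left by d3 = 13 → (-161/4, 0)
  seg 3: left by d6 = 7/60 → (-1211/30, 0)
  seg 4: up by d7 = 683/30 → (-1211/30, 683/30)
  seg 5: up by d3 = 13 → (-1211/30, 1073/30)
  seg 6: left by d5 = 96 → (-4091/30, 1073/30)

d4 = 109/4
d5 = 96
d6 = 7/60
d7 = 683/30
endpoint = (-4091/30, 1073/30)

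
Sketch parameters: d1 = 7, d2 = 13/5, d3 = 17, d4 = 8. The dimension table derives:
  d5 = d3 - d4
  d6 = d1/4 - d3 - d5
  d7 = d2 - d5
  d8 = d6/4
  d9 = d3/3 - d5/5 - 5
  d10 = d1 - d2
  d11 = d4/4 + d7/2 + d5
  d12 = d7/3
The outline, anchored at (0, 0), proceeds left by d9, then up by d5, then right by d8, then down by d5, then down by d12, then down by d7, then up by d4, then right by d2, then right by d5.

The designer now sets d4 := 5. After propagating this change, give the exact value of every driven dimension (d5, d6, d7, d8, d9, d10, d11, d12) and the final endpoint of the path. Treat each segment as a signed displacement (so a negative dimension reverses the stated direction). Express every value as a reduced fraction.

Apply edit: d4 := 5
  d5 = d3 - d4 = 12
  d6 = d1/4 - d3 - d5 = -109/4
  d7 = d2 - d5 = -47/5
  d8 = d6/4 = -109/16
  d9 = d3/3 - d5/5 - 5 = -26/15
  d10 = d1 - d2 = 22/5
  d11 = d4/4 + d7/2 + d5 = 171/20
  d12 = d7/3 = -47/15
Walk from origin (0, 0):
  seg 1: left by d9 = -26/15 → (26/15, 0)
  seg 2: up by d5 = 12 → (26/15, 12)
  seg 3: right by d8 = -109/16 → (-1219/240, 12)
  seg 4: down by d5 = 12 → (-1219/240, 0)
  seg 5: down by d12 = -47/15 → (-1219/240, 47/15)
  seg 6: down by d7 = -47/5 → (-1219/240, 188/15)
  seg 7: up by d4 = 5 → (-1219/240, 263/15)
  seg 8: right by d2 = 13/5 → (-119/48, 263/15)
  seg 9: right by d5 = 12 → (457/48, 263/15)

d5 = 12
d6 = -109/4
d7 = -47/5
d8 = -109/16
d9 = -26/15
d10 = 22/5
d11 = 171/20
d12 = -47/15
endpoint = (457/48, 263/15)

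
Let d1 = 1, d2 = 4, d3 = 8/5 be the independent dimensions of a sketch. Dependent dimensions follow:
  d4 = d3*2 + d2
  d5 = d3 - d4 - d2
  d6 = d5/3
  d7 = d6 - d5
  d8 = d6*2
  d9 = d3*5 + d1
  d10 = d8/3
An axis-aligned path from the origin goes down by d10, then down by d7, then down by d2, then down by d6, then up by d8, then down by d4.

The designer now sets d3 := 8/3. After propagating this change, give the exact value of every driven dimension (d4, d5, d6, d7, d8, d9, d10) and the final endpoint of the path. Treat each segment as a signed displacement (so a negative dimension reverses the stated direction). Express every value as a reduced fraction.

d4 = 28/3
d5 = -32/3
d6 = -32/9
d7 = 64/9
d8 = -64/9
d9 = 43/3
d10 = -64/27
endpoint = (0, -584/27)

Apply edit: d3 := 8/3
  d4 = d3*2 + d2 = 28/3
  d5 = d3 - d4 - d2 = -32/3
  d6 = d5/3 = -32/9
  d7 = d6 - d5 = 64/9
  d8 = d6*2 = -64/9
  d9 = d3*5 + d1 = 43/3
  d10 = d8/3 = -64/27
Walk from origin (0, 0):
  seg 1: down by d10 = -64/27 → (0, 64/27)
  seg 2: down by d7 = 64/9 → (0, -128/27)
  seg 3: down by d2 = 4 → (0, -236/27)
  seg 4: down by d6 = -32/9 → (0, -140/27)
  seg 5: up by d8 = -64/9 → (0, -332/27)
  seg 6: down by d4 = 28/3 → (0, -584/27)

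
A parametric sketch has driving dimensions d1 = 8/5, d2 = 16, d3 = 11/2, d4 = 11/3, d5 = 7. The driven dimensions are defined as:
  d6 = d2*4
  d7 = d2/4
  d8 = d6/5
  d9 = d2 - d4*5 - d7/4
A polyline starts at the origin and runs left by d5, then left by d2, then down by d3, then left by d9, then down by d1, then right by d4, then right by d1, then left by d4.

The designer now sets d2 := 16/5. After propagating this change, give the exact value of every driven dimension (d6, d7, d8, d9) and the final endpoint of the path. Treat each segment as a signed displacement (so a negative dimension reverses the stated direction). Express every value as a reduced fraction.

d6 = 64/5
d7 = 4/5
d8 = 64/25
d9 = -46/3
endpoint = (101/15, -71/10)

Apply edit: d2 := 16/5
  d6 = d2*4 = 64/5
  d7 = d2/4 = 4/5
  d8 = d6/5 = 64/25
  d9 = d2 - d4*5 - d7/4 = -46/3
Walk from origin (0, 0):
  seg 1: left by d5 = 7 → (-7, 0)
  seg 2: left by d2 = 16/5 → (-51/5, 0)
  seg 3: down by d3 = 11/2 → (-51/5, -11/2)
  seg 4: left by d9 = -46/3 → (77/15, -11/2)
  seg 5: down by d1 = 8/5 → (77/15, -71/10)
  seg 6: right by d4 = 11/3 → (44/5, -71/10)
  seg 7: right by d1 = 8/5 → (52/5, -71/10)
  seg 8: left by d4 = 11/3 → (101/15, -71/10)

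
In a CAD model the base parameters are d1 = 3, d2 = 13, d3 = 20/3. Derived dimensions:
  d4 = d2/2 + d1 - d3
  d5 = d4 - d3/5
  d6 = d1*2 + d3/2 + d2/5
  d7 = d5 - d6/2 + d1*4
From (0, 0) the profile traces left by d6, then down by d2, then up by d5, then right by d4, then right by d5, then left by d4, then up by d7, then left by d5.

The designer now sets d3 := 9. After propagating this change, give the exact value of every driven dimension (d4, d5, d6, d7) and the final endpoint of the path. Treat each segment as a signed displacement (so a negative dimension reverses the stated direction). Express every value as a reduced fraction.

Apply edit: d3 := 9
  d4 = d2/2 + d1 - d3 = 1/2
  d5 = d4 - d3/5 = -13/10
  d6 = d1*2 + d3/2 + d2/5 = 131/10
  d7 = d5 - d6/2 + d1*4 = 83/20
Walk from origin (0, 0):
  seg 1: left by d6 = 131/10 → (-131/10, 0)
  seg 2: down by d2 = 13 → (-131/10, -13)
  seg 3: up by d5 = -13/10 → (-131/10, -143/10)
  seg 4: right by d4 = 1/2 → (-63/5, -143/10)
  seg 5: right by d5 = -13/10 → (-139/10, -143/10)
  seg 6: left by d4 = 1/2 → (-72/5, -143/10)
  seg 7: up by d7 = 83/20 → (-72/5, -203/20)
  seg 8: left by d5 = -13/10 → (-131/10, -203/20)

d4 = 1/2
d5 = -13/10
d6 = 131/10
d7 = 83/20
endpoint = (-131/10, -203/20)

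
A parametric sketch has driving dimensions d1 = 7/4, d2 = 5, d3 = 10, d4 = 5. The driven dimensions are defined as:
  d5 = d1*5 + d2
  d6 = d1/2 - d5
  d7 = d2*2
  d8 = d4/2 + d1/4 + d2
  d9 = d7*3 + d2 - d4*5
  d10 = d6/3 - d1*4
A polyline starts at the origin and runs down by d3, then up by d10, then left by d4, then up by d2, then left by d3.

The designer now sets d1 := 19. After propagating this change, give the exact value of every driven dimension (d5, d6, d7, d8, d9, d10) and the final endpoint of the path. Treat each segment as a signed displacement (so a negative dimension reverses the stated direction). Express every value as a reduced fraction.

Apply edit: d1 := 19
  d5 = d1*5 + d2 = 100
  d6 = d1/2 - d5 = -181/2
  d7 = d2*2 = 10
  d8 = d4/2 + d1/4 + d2 = 49/4
  d9 = d7*3 + d2 - d4*5 = 10
  d10 = d6/3 - d1*4 = -637/6
Walk from origin (0, 0):
  seg 1: down by d3 = 10 → (0, -10)
  seg 2: up by d10 = -637/6 → (0, -697/6)
  seg 3: left by d4 = 5 → (-5, -697/6)
  seg 4: up by d2 = 5 → (-5, -667/6)
  seg 5: left by d3 = 10 → (-15, -667/6)

d5 = 100
d6 = -181/2
d7 = 10
d8 = 49/4
d9 = 10
d10 = -637/6
endpoint = (-15, -667/6)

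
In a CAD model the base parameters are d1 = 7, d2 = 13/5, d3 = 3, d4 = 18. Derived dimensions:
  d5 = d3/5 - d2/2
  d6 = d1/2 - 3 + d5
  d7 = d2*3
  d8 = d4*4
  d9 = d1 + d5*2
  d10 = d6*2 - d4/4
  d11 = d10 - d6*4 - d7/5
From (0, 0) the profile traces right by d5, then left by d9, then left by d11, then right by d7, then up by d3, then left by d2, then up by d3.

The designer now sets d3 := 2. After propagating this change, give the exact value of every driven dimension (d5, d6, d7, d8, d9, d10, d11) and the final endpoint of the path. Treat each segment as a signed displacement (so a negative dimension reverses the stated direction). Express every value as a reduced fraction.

d5 = -9/10
d6 = -2/5
d7 = 39/5
d8 = 72
d9 = 26/5
d10 = -53/10
d11 = -263/50
endpoint = (109/25, 4)

Apply edit: d3 := 2
  d5 = d3/5 - d2/2 = -9/10
  d6 = d1/2 - 3 + d5 = -2/5
  d7 = d2*3 = 39/5
  d8 = d4*4 = 72
  d9 = d1 + d5*2 = 26/5
  d10 = d6*2 - d4/4 = -53/10
  d11 = d10 - d6*4 - d7/5 = -263/50
Walk from origin (0, 0):
  seg 1: right by d5 = -9/10 → (-9/10, 0)
  seg 2: left by d9 = 26/5 → (-61/10, 0)
  seg 3: left by d11 = -263/50 → (-21/25, 0)
  seg 4: right by d7 = 39/5 → (174/25, 0)
  seg 5: up by d3 = 2 → (174/25, 2)
  seg 6: left by d2 = 13/5 → (109/25, 2)
  seg 7: up by d3 = 2 → (109/25, 4)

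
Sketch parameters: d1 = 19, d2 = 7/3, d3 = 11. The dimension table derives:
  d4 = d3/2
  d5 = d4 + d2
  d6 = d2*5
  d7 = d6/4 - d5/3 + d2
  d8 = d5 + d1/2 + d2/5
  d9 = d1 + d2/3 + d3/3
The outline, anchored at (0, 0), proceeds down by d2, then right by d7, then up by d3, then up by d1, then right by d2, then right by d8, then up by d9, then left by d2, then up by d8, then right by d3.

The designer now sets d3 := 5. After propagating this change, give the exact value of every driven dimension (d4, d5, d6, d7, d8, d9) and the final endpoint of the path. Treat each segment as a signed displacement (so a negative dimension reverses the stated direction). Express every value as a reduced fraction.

Apply edit: d3 := 5
  d4 = d3/2 = 5/2
  d5 = d4 + d2 = 29/6
  d6 = d2*5 = 35/3
  d7 = d6/4 - d5/3 + d2 = 131/36
  d8 = d5 + d1/2 + d2/5 = 74/5
  d9 = d1 + d2/3 + d3/3 = 193/9
Walk from origin (0, 0):
  seg 1: down by d2 = 7/3 → (0, -7/3)
  seg 2: right by d7 = 131/36 → (131/36, -7/3)
  seg 3: up by d3 = 5 → (131/36, 8/3)
  seg 4: up by d1 = 19 → (131/36, 65/3)
  seg 5: right by d2 = 7/3 → (215/36, 65/3)
  seg 6: right by d8 = 74/5 → (3739/180, 65/3)
  seg 7: up by d9 = 193/9 → (3739/180, 388/9)
  seg 8: left by d2 = 7/3 → (3319/180, 388/9)
  seg 9: up by d8 = 74/5 → (3319/180, 2606/45)
  seg 10: right by d3 = 5 → (4219/180, 2606/45)

d4 = 5/2
d5 = 29/6
d6 = 35/3
d7 = 131/36
d8 = 74/5
d9 = 193/9
endpoint = (4219/180, 2606/45)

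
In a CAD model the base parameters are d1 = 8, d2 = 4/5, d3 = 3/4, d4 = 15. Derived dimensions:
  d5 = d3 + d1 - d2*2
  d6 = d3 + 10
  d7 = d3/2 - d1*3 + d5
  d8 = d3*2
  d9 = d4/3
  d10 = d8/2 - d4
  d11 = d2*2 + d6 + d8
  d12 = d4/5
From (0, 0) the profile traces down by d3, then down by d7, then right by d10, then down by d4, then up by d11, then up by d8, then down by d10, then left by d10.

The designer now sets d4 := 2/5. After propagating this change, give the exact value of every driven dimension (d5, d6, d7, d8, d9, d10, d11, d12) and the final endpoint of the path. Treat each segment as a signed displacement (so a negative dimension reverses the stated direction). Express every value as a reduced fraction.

d5 = 143/20
d6 = 43/4
d7 = -659/40
d8 = 3/2
d9 = 2/15
d10 = 7/20
d11 = 277/20
d12 = 2/25
endpoint = (0, 1213/40)

Apply edit: d4 := 2/5
  d5 = d3 + d1 - d2*2 = 143/20
  d6 = d3 + 10 = 43/4
  d7 = d3/2 - d1*3 + d5 = -659/40
  d8 = d3*2 = 3/2
  d9 = d4/3 = 2/15
  d10 = d8/2 - d4 = 7/20
  d11 = d2*2 + d6 + d8 = 277/20
  d12 = d4/5 = 2/25
Walk from origin (0, 0):
  seg 1: down by d3 = 3/4 → (0, -3/4)
  seg 2: down by d7 = -659/40 → (0, 629/40)
  seg 3: right by d10 = 7/20 → (7/20, 629/40)
  seg 4: down by d4 = 2/5 → (7/20, 613/40)
  seg 5: up by d11 = 277/20 → (7/20, 1167/40)
  seg 6: up by d8 = 3/2 → (7/20, 1227/40)
  seg 7: down by d10 = 7/20 → (7/20, 1213/40)
  seg 8: left by d10 = 7/20 → (0, 1213/40)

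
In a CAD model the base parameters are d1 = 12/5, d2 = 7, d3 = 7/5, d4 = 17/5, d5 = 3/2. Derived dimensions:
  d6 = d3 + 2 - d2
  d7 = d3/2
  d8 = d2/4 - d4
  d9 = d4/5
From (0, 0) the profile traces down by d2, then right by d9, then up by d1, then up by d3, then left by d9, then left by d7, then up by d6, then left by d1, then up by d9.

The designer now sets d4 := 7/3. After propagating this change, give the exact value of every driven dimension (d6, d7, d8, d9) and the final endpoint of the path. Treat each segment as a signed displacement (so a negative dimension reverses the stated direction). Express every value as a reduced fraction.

Apply edit: d4 := 7/3
  d6 = d3 + 2 - d2 = -18/5
  d7 = d3/2 = 7/10
  d8 = d2/4 - d4 = -7/12
  d9 = d4/5 = 7/15
Walk from origin (0, 0):
  seg 1: down by d2 = 7 → (0, -7)
  seg 2: right by d9 = 7/15 → (7/15, -7)
  seg 3: up by d1 = 12/5 → (7/15, -23/5)
  seg 4: up by d3 = 7/5 → (7/15, -16/5)
  seg 5: left by d9 = 7/15 → (0, -16/5)
  seg 6: left by d7 = 7/10 → (-7/10, -16/5)
  seg 7: up by d6 = -18/5 → (-7/10, -34/5)
  seg 8: left by d1 = 12/5 → (-31/10, -34/5)
  seg 9: up by d9 = 7/15 → (-31/10, -19/3)

d6 = -18/5
d7 = 7/10
d8 = -7/12
d9 = 7/15
endpoint = (-31/10, -19/3)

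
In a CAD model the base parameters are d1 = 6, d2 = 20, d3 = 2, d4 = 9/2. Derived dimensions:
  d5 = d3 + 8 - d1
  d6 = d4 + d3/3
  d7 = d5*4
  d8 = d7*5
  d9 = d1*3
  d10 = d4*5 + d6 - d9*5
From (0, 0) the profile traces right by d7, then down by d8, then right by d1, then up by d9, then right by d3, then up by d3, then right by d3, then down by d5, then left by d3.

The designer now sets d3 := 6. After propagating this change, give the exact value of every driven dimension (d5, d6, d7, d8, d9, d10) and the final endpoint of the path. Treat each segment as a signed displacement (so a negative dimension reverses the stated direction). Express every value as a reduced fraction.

Apply edit: d3 := 6
  d5 = d3 + 8 - d1 = 8
  d6 = d4 + d3/3 = 13/2
  d7 = d5*4 = 32
  d8 = d7*5 = 160
  d9 = d1*3 = 18
  d10 = d4*5 + d6 - d9*5 = -61
Walk from origin (0, 0):
  seg 1: right by d7 = 32 → (32, 0)
  seg 2: down by d8 = 160 → (32, -160)
  seg 3: right by d1 = 6 → (38, -160)
  seg 4: up by d9 = 18 → (38, -142)
  seg 5: right by d3 = 6 → (44, -142)
  seg 6: up by d3 = 6 → (44, -136)
  seg 7: right by d3 = 6 → (50, -136)
  seg 8: down by d5 = 8 → (50, -144)
  seg 9: left by d3 = 6 → (44, -144)

d5 = 8
d6 = 13/2
d7 = 32
d8 = 160
d9 = 18
d10 = -61
endpoint = (44, -144)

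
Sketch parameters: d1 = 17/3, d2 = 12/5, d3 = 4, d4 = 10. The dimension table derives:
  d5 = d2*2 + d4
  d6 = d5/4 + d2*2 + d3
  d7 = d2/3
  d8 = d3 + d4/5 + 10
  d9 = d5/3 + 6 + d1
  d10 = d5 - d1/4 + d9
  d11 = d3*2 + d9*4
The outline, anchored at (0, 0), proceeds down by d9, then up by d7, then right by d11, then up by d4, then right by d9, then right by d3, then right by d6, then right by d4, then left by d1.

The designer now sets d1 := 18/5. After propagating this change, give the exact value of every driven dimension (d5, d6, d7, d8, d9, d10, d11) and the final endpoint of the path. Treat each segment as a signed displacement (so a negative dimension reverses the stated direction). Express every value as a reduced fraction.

Apply edit: d1 := 18/5
  d5 = d2*2 + d4 = 74/5
  d6 = d5/4 + d2*2 + d3 = 25/2
  d7 = d2/3 = 4/5
  d8 = d3 + d4/5 + 10 = 16
  d9 = d5/3 + 6 + d1 = 218/15
  d10 = d5 - d1/4 + d9 = 853/30
  d11 = d3*2 + d9*4 = 992/15
Walk from origin (0, 0):
  seg 1: down by d9 = 218/15 → (0, -218/15)
  seg 2: up by d7 = 4/5 → (0, -206/15)
  seg 3: right by d11 = 992/15 → (992/15, -206/15)
  seg 4: up by d4 = 10 → (992/15, -56/15)
  seg 5: right by d9 = 218/15 → (242/3, -56/15)
  seg 6: right by d3 = 4 → (254/3, -56/15)
  seg 7: right by d6 = 25/2 → (583/6, -56/15)
  seg 8: right by d4 = 10 → (643/6, -56/15)
  seg 9: left by d1 = 18/5 → (3107/30, -56/15)

d5 = 74/5
d6 = 25/2
d7 = 4/5
d8 = 16
d9 = 218/15
d10 = 853/30
d11 = 992/15
endpoint = (3107/30, -56/15)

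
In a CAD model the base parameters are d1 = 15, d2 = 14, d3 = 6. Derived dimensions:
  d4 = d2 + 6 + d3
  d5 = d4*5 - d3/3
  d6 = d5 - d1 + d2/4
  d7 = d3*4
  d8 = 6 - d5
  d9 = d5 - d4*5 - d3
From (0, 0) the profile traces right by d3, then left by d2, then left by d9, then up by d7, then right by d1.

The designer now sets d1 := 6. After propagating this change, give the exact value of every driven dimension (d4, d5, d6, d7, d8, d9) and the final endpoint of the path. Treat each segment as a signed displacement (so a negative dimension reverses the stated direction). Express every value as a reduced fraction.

Apply edit: d1 := 6
  d4 = d2 + 6 + d3 = 26
  d5 = d4*5 - d3/3 = 128
  d6 = d5 - d1 + d2/4 = 251/2
  d7 = d3*4 = 24
  d8 = 6 - d5 = -122
  d9 = d5 - d4*5 - d3 = -8
Walk from origin (0, 0):
  seg 1: right by d3 = 6 → (6, 0)
  seg 2: left by d2 = 14 → (-8, 0)
  seg 3: left by d9 = -8 → (0, 0)
  seg 4: up by d7 = 24 → (0, 24)
  seg 5: right by d1 = 6 → (6, 24)

d4 = 26
d5 = 128
d6 = 251/2
d7 = 24
d8 = -122
d9 = -8
endpoint = (6, 24)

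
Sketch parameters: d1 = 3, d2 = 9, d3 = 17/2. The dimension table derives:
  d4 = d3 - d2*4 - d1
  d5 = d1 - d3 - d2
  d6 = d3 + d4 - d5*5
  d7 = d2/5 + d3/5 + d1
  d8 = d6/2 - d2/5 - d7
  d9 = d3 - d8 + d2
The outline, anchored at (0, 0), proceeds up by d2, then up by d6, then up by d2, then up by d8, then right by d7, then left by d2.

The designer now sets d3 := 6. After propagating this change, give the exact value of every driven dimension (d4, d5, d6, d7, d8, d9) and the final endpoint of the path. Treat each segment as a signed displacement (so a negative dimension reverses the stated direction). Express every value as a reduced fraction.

Apply edit: d3 := 6
  d4 = d3 - d2*4 - d1 = -33
  d5 = d1 - d3 - d2 = -12
  d6 = d3 + d4 - d5*5 = 33
  d7 = d2/5 + d3/5 + d1 = 6
  d8 = d6/2 - d2/5 - d7 = 87/10
  d9 = d3 - d8 + d2 = 63/10
Walk from origin (0, 0):
  seg 1: up by d2 = 9 → (0, 9)
  seg 2: up by d6 = 33 → (0, 42)
  seg 3: up by d2 = 9 → (0, 51)
  seg 4: up by d8 = 87/10 → (0, 597/10)
  seg 5: right by d7 = 6 → (6, 597/10)
  seg 6: left by d2 = 9 → (-3, 597/10)

d4 = -33
d5 = -12
d6 = 33
d7 = 6
d8 = 87/10
d9 = 63/10
endpoint = (-3, 597/10)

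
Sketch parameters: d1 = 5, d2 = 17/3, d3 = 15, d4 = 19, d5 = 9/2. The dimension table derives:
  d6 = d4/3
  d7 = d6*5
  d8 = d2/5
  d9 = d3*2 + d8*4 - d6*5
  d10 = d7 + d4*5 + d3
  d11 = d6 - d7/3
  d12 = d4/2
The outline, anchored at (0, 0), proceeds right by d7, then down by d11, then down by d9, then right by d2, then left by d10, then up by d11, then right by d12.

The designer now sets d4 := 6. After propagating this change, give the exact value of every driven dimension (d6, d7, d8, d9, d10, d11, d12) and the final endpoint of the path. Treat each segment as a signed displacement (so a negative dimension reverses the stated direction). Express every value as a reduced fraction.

Apply edit: d4 := 6
  d6 = d4/3 = 2
  d7 = d6*5 = 10
  d8 = d2/5 = 17/15
  d9 = d3*2 + d8*4 - d6*5 = 368/15
  d10 = d7 + d4*5 + d3 = 55
  d11 = d6 - d7/3 = -4/3
  d12 = d4/2 = 3
Walk from origin (0, 0):
  seg 1: right by d7 = 10 → (10, 0)
  seg 2: down by d11 = -4/3 → (10, 4/3)
  seg 3: down by d9 = 368/15 → (10, -116/5)
  seg 4: right by d2 = 17/3 → (47/3, -116/5)
  seg 5: left by d10 = 55 → (-118/3, -116/5)
  seg 6: up by d11 = -4/3 → (-118/3, -368/15)
  seg 7: right by d12 = 3 → (-109/3, -368/15)

d6 = 2
d7 = 10
d8 = 17/15
d9 = 368/15
d10 = 55
d11 = -4/3
d12 = 3
endpoint = (-109/3, -368/15)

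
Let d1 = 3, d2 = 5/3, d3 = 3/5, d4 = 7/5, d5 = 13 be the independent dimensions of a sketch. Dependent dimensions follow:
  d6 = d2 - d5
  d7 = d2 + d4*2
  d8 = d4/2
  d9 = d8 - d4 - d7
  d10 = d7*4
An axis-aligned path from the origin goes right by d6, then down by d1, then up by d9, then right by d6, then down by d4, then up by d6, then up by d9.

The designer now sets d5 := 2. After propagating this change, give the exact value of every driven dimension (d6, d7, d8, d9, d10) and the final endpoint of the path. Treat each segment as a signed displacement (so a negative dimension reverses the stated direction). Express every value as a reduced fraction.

d6 = -1/3
d7 = 67/15
d8 = 7/10
d9 = -31/6
d10 = 268/15
endpoint = (-2/3, -226/15)

Apply edit: d5 := 2
  d6 = d2 - d5 = -1/3
  d7 = d2 + d4*2 = 67/15
  d8 = d4/2 = 7/10
  d9 = d8 - d4 - d7 = -31/6
  d10 = d7*4 = 268/15
Walk from origin (0, 0):
  seg 1: right by d6 = -1/3 → (-1/3, 0)
  seg 2: down by d1 = 3 → (-1/3, -3)
  seg 3: up by d9 = -31/6 → (-1/3, -49/6)
  seg 4: right by d6 = -1/3 → (-2/3, -49/6)
  seg 5: down by d4 = 7/5 → (-2/3, -287/30)
  seg 6: up by d6 = -1/3 → (-2/3, -99/10)
  seg 7: up by d9 = -31/6 → (-2/3, -226/15)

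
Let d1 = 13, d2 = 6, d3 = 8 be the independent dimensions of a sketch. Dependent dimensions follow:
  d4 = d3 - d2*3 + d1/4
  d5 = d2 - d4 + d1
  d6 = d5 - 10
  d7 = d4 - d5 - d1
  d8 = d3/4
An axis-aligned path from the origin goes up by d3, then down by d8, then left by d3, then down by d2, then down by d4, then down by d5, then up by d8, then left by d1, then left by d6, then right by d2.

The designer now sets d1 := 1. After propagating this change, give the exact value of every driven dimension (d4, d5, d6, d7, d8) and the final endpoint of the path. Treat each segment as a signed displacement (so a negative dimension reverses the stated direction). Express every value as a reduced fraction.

d4 = -39/4
d5 = 67/4
d6 = 27/4
d7 = -55/2
d8 = 2
endpoint = (-39/4, -5)

Apply edit: d1 := 1
  d4 = d3 - d2*3 + d1/4 = -39/4
  d5 = d2 - d4 + d1 = 67/4
  d6 = d5 - 10 = 27/4
  d7 = d4 - d5 - d1 = -55/2
  d8 = d3/4 = 2
Walk from origin (0, 0):
  seg 1: up by d3 = 8 → (0, 8)
  seg 2: down by d8 = 2 → (0, 6)
  seg 3: left by d3 = 8 → (-8, 6)
  seg 4: down by d2 = 6 → (-8, 0)
  seg 5: down by d4 = -39/4 → (-8, 39/4)
  seg 6: down by d5 = 67/4 → (-8, -7)
  seg 7: up by d8 = 2 → (-8, -5)
  seg 8: left by d1 = 1 → (-9, -5)
  seg 9: left by d6 = 27/4 → (-63/4, -5)
  seg 10: right by d2 = 6 → (-39/4, -5)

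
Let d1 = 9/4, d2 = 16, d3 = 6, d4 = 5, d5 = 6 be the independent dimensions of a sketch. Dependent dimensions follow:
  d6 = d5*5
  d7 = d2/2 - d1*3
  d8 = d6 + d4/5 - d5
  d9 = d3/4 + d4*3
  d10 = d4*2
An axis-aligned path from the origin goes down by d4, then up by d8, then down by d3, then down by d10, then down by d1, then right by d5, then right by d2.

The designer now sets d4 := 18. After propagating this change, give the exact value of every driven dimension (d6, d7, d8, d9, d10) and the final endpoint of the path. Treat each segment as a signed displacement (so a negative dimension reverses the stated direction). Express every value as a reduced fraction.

Apply edit: d4 := 18
  d6 = d5*5 = 30
  d7 = d2/2 - d1*3 = 5/4
  d8 = d6 + d4/5 - d5 = 138/5
  d9 = d3/4 + d4*3 = 111/2
  d10 = d4*2 = 36
Walk from origin (0, 0):
  seg 1: down by d4 = 18 → (0, -18)
  seg 2: up by d8 = 138/5 → (0, 48/5)
  seg 3: down by d3 = 6 → (0, 18/5)
  seg 4: down by d10 = 36 → (0, -162/5)
  seg 5: down by d1 = 9/4 → (0, -693/20)
  seg 6: right by d5 = 6 → (6, -693/20)
  seg 7: right by d2 = 16 → (22, -693/20)

d6 = 30
d7 = 5/4
d8 = 138/5
d9 = 111/2
d10 = 36
endpoint = (22, -693/20)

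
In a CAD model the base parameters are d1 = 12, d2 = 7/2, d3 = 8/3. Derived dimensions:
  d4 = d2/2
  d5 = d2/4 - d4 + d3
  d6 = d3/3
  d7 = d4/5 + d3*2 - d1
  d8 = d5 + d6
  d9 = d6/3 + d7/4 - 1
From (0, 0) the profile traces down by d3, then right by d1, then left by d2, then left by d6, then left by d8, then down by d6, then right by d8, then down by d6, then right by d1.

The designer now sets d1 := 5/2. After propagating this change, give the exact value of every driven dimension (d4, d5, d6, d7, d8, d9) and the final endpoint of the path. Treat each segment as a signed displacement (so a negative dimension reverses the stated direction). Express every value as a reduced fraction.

d4 = 7/4
d5 = 43/24
d6 = 8/9
d7 = 191/60
d8 = 193/72
d9 = 199/2160
endpoint = (11/18, -40/9)

Apply edit: d1 := 5/2
  d4 = d2/2 = 7/4
  d5 = d2/4 - d4 + d3 = 43/24
  d6 = d3/3 = 8/9
  d7 = d4/5 + d3*2 - d1 = 191/60
  d8 = d5 + d6 = 193/72
  d9 = d6/3 + d7/4 - 1 = 199/2160
Walk from origin (0, 0):
  seg 1: down by d3 = 8/3 → (0, -8/3)
  seg 2: right by d1 = 5/2 → (5/2, -8/3)
  seg 3: left by d2 = 7/2 → (-1, -8/3)
  seg 4: left by d6 = 8/9 → (-17/9, -8/3)
  seg 5: left by d8 = 193/72 → (-329/72, -8/3)
  seg 6: down by d6 = 8/9 → (-329/72, -32/9)
  seg 7: right by d8 = 193/72 → (-17/9, -32/9)
  seg 8: down by d6 = 8/9 → (-17/9, -40/9)
  seg 9: right by d1 = 5/2 → (11/18, -40/9)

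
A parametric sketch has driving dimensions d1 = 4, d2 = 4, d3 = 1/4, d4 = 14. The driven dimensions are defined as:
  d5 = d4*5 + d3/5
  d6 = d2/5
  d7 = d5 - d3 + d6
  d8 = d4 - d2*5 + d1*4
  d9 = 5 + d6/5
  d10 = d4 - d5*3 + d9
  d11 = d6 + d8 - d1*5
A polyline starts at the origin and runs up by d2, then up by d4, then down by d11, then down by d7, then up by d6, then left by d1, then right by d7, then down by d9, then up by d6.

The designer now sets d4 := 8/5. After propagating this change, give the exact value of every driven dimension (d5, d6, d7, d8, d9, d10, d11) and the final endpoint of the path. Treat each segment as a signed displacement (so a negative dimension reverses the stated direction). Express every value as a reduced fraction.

Apply edit: d4 := 8/5
  d5 = d4*5 + d3/5 = 161/20
  d6 = d2/5 = 4/5
  d7 = d5 - d3 + d6 = 43/5
  d8 = d4 - d2*5 + d1*4 = -12/5
  d9 = 5 + d6/5 = 129/25
  d10 = d4 - d5*3 + d9 = -1739/100
  d11 = d6 + d8 - d1*5 = -108/5
Walk from origin (0, 0):
  seg 1: up by d2 = 4 → (0, 4)
  seg 2: up by d4 = 8/5 → (0, 28/5)
  seg 3: down by d11 = -108/5 → (0, 136/5)
  seg 4: down by d7 = 43/5 → (0, 93/5)
  seg 5: up by d6 = 4/5 → (0, 97/5)
  seg 6: left by d1 = 4 → (-4, 97/5)
  seg 7: right by d7 = 43/5 → (23/5, 97/5)
  seg 8: down by d9 = 129/25 → (23/5, 356/25)
  seg 9: up by d6 = 4/5 → (23/5, 376/25)

d5 = 161/20
d6 = 4/5
d7 = 43/5
d8 = -12/5
d9 = 129/25
d10 = -1739/100
d11 = -108/5
endpoint = (23/5, 376/25)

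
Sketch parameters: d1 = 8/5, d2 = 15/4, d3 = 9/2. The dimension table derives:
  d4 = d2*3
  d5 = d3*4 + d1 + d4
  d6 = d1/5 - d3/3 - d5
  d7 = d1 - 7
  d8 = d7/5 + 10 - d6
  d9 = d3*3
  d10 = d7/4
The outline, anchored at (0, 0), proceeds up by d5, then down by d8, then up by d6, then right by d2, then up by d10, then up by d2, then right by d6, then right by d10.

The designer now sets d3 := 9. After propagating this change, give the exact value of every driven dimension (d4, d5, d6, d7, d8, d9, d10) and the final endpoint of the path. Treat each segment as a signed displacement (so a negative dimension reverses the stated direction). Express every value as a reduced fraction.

d4 = 45/4
d5 = 977/20
d6 = -5153/100
d7 = -27/5
d8 = 1209/20
d9 = 27
d10 = -27/20
endpoint = (-4913/100, -6073/100)

Apply edit: d3 := 9
  d4 = d2*3 = 45/4
  d5 = d3*4 + d1 + d4 = 977/20
  d6 = d1/5 - d3/3 - d5 = -5153/100
  d7 = d1 - 7 = -27/5
  d8 = d7/5 + 10 - d6 = 1209/20
  d9 = d3*3 = 27
  d10 = d7/4 = -27/20
Walk from origin (0, 0):
  seg 1: up by d5 = 977/20 → (0, 977/20)
  seg 2: down by d8 = 1209/20 → (0, -58/5)
  seg 3: up by d6 = -5153/100 → (0, -6313/100)
  seg 4: right by d2 = 15/4 → (15/4, -6313/100)
  seg 5: up by d10 = -27/20 → (15/4, -1612/25)
  seg 6: up by d2 = 15/4 → (15/4, -6073/100)
  seg 7: right by d6 = -5153/100 → (-2389/50, -6073/100)
  seg 8: right by d10 = -27/20 → (-4913/100, -6073/100)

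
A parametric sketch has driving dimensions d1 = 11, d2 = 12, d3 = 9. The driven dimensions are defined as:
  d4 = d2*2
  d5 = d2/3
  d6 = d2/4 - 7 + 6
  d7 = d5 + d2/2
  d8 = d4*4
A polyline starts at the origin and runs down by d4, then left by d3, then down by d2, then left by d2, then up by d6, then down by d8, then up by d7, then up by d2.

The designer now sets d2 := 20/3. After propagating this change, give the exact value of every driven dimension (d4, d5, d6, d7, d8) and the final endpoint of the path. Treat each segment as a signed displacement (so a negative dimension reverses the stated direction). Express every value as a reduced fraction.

d4 = 40/3
d5 = 20/9
d6 = 2/3
d7 = 50/9
d8 = 160/3
endpoint = (-47/3, -544/9)

Apply edit: d2 := 20/3
  d4 = d2*2 = 40/3
  d5 = d2/3 = 20/9
  d6 = d2/4 - 7 + 6 = 2/3
  d7 = d5 + d2/2 = 50/9
  d8 = d4*4 = 160/3
Walk from origin (0, 0):
  seg 1: down by d4 = 40/3 → (0, -40/3)
  seg 2: left by d3 = 9 → (-9, -40/3)
  seg 3: down by d2 = 20/3 → (-9, -20)
  seg 4: left by d2 = 20/3 → (-47/3, -20)
  seg 5: up by d6 = 2/3 → (-47/3, -58/3)
  seg 6: down by d8 = 160/3 → (-47/3, -218/3)
  seg 7: up by d7 = 50/9 → (-47/3, -604/9)
  seg 8: up by d2 = 20/3 → (-47/3, -544/9)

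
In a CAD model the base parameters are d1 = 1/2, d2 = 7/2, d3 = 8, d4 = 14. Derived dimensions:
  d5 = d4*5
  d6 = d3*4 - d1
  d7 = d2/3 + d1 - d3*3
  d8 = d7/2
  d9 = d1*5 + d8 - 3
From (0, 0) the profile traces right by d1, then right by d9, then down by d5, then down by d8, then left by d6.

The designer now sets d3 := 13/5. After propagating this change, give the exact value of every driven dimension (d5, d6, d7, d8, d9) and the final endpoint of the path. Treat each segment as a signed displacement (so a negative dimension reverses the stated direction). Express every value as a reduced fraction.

Apply edit: d3 := 13/5
  d5 = d4*5 = 70
  d6 = d3*4 - d1 = 99/10
  d7 = d2/3 + d1 - d3*3 = -92/15
  d8 = d7/2 = -46/15
  d9 = d1*5 + d8 - 3 = -107/30
Walk from origin (0, 0):
  seg 1: right by d1 = 1/2 → (1/2, 0)
  seg 2: right by d9 = -107/30 → (-46/15, 0)
  seg 3: down by d5 = 70 → (-46/15, -70)
  seg 4: down by d8 = -46/15 → (-46/15, -1004/15)
  seg 5: left by d6 = 99/10 → (-389/30, -1004/15)

d5 = 70
d6 = 99/10
d7 = -92/15
d8 = -46/15
d9 = -107/30
endpoint = (-389/30, -1004/15)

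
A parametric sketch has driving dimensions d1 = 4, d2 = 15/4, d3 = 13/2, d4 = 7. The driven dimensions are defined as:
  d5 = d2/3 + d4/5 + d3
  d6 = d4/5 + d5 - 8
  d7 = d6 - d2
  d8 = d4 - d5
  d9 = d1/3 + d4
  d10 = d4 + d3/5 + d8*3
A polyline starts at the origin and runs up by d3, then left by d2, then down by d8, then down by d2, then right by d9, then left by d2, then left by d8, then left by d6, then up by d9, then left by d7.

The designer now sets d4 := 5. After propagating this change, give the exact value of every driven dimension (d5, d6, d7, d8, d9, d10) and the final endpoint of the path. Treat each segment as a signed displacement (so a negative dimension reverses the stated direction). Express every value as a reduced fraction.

d5 = 35/4
d6 = 7/4
d7 = -2
d8 = -15/4
d9 = 19/3
d10 = -99/20
endpoint = (17/6, 77/6)

Apply edit: d4 := 5
  d5 = d2/3 + d4/5 + d3 = 35/4
  d6 = d4/5 + d5 - 8 = 7/4
  d7 = d6 - d2 = -2
  d8 = d4 - d5 = -15/4
  d9 = d1/3 + d4 = 19/3
  d10 = d4 + d3/5 + d8*3 = -99/20
Walk from origin (0, 0):
  seg 1: up by d3 = 13/2 → (0, 13/2)
  seg 2: left by d2 = 15/4 → (-15/4, 13/2)
  seg 3: down by d8 = -15/4 → (-15/4, 41/4)
  seg 4: down by d2 = 15/4 → (-15/4, 13/2)
  seg 5: right by d9 = 19/3 → (31/12, 13/2)
  seg 6: left by d2 = 15/4 → (-7/6, 13/2)
  seg 7: left by d8 = -15/4 → (31/12, 13/2)
  seg 8: left by d6 = 7/4 → (5/6, 13/2)
  seg 9: up by d9 = 19/3 → (5/6, 77/6)
  seg 10: left by d7 = -2 → (17/6, 77/6)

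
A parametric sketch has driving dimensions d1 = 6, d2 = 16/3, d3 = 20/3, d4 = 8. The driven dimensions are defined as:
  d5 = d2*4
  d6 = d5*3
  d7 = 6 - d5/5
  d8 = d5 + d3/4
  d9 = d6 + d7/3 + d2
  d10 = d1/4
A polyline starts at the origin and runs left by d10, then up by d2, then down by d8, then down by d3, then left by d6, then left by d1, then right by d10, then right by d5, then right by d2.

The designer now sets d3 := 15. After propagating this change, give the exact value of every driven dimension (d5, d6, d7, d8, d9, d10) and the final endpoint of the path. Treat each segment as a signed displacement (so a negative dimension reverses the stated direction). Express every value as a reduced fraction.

Apply edit: d3 := 15
  d5 = d2*4 = 64/3
  d6 = d5*3 = 64
  d7 = 6 - d5/5 = 26/15
  d8 = d5 + d3/4 = 301/12
  d9 = d6 + d7/3 + d2 = 3146/45
  d10 = d1/4 = 3/2
Walk from origin (0, 0):
  seg 1: left by d10 = 3/2 → (-3/2, 0)
  seg 2: up by d2 = 16/3 → (-3/2, 16/3)
  seg 3: down by d8 = 301/12 → (-3/2, -79/4)
  seg 4: down by d3 = 15 → (-3/2, -139/4)
  seg 5: left by d6 = 64 → (-131/2, -139/4)
  seg 6: left by d1 = 6 → (-143/2, -139/4)
  seg 7: right by d10 = 3/2 → (-70, -139/4)
  seg 8: right by d5 = 64/3 → (-146/3, -139/4)
  seg 9: right by d2 = 16/3 → (-130/3, -139/4)

d5 = 64/3
d6 = 64
d7 = 26/15
d8 = 301/12
d9 = 3146/45
d10 = 3/2
endpoint = (-130/3, -139/4)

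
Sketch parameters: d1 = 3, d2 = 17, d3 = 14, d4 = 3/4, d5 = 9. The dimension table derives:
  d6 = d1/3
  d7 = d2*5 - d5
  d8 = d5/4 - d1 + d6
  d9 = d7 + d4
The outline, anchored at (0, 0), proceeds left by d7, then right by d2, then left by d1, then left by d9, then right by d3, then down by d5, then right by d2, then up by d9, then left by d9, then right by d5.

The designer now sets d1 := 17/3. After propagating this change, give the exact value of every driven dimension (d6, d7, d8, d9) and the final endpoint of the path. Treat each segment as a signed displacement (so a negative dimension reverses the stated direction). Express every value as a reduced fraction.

d6 = 17/9
d7 = 76
d8 = -55/36
d9 = 307/4
endpoint = (-1069/6, 271/4)

Apply edit: d1 := 17/3
  d6 = d1/3 = 17/9
  d7 = d2*5 - d5 = 76
  d8 = d5/4 - d1 + d6 = -55/36
  d9 = d7 + d4 = 307/4
Walk from origin (0, 0):
  seg 1: left by d7 = 76 → (-76, 0)
  seg 2: right by d2 = 17 → (-59, 0)
  seg 3: left by d1 = 17/3 → (-194/3, 0)
  seg 4: left by d9 = 307/4 → (-1697/12, 0)
  seg 5: right by d3 = 14 → (-1529/12, 0)
  seg 6: down by d5 = 9 → (-1529/12, -9)
  seg 7: right by d2 = 17 → (-1325/12, -9)
  seg 8: up by d9 = 307/4 → (-1325/12, 271/4)
  seg 9: left by d9 = 307/4 → (-1123/6, 271/4)
  seg 10: right by d5 = 9 → (-1069/6, 271/4)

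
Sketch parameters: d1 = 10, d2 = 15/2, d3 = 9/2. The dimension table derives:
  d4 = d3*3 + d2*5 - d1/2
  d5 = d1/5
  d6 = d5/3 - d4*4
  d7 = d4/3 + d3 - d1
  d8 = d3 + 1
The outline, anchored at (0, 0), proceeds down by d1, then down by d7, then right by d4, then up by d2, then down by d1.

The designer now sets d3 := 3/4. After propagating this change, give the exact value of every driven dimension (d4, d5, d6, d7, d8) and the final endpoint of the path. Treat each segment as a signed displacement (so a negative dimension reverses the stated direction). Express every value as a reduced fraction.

d4 = 139/4
d5 = 2
d6 = -415/3
d7 = 7/3
d8 = 7/4
endpoint = (139/4, -89/6)

Apply edit: d3 := 3/4
  d4 = d3*3 + d2*5 - d1/2 = 139/4
  d5 = d1/5 = 2
  d6 = d5/3 - d4*4 = -415/3
  d7 = d4/3 + d3 - d1 = 7/3
  d8 = d3 + 1 = 7/4
Walk from origin (0, 0):
  seg 1: down by d1 = 10 → (0, -10)
  seg 2: down by d7 = 7/3 → (0, -37/3)
  seg 3: right by d4 = 139/4 → (139/4, -37/3)
  seg 4: up by d2 = 15/2 → (139/4, -29/6)
  seg 5: down by d1 = 10 → (139/4, -89/6)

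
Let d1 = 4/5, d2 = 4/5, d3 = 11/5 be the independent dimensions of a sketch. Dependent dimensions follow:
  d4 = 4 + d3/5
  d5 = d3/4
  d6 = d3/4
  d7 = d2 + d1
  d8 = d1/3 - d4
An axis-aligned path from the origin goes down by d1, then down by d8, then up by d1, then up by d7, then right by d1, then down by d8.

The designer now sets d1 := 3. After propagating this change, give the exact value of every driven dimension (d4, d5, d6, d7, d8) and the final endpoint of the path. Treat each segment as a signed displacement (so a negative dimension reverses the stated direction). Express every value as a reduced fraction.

d4 = 111/25
d5 = 11/20
d6 = 11/20
d7 = 19/5
d8 = -86/25
endpoint = (3, 267/25)

Apply edit: d1 := 3
  d4 = 4 + d3/5 = 111/25
  d5 = d3/4 = 11/20
  d6 = d3/4 = 11/20
  d7 = d2 + d1 = 19/5
  d8 = d1/3 - d4 = -86/25
Walk from origin (0, 0):
  seg 1: down by d1 = 3 → (0, -3)
  seg 2: down by d8 = -86/25 → (0, 11/25)
  seg 3: up by d1 = 3 → (0, 86/25)
  seg 4: up by d7 = 19/5 → (0, 181/25)
  seg 5: right by d1 = 3 → (3, 181/25)
  seg 6: down by d8 = -86/25 → (3, 267/25)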